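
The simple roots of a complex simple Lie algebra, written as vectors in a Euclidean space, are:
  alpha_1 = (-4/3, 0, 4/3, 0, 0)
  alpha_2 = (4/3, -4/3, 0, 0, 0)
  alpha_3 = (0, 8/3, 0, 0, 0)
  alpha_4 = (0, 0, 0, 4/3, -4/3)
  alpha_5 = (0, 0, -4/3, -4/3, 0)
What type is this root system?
type C_5

Compute the Cartan integers a_ij = 2(alpha_i, alpha_j)/(alpha_j, alpha_j); the resulting 5x5 Cartan matrix is
[[2, -1, 0, 0, -1], [-1, 2, -1, 0, 0], [0, -2, 2, 0, 0], [0, 0, 0, 2, -1], [-1, 0, 0, -1, 2]].
The roots have two lengths (squared-length ratio 2:1); the short ones are alpha_{1,2,4,5}. The associated Dynkin diagram is a chain of 5 nodes with a double edge at one end; the terminal node there is the unique long simple root (C_5), so the type is C_5 (the algebra sp(10)).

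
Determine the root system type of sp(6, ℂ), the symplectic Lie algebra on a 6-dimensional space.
This is sp(6), which has dimension 6(6+1)/2 = 21 and rank 6/2 = 3. In the classification of classical Lie algebras, the symplectic algebra sp(2n) has type C_n; here n = 3, so the Dynkin diagram is a chain of 3 nodes with a double edge at one end; the terminal node there is the unique long simple root (C_3). Hence the type is C_3.

type C_3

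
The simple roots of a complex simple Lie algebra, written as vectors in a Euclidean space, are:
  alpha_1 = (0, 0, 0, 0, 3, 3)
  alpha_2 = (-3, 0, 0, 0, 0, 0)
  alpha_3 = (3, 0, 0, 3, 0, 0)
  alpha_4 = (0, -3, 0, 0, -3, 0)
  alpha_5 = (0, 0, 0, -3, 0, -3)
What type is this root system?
Compute the Cartan integers a_ij = 2(alpha_i, alpha_j)/(alpha_j, alpha_j); the resulting 5x5 Cartan matrix is
[[2, 0, 0, -1, -1], [0, 2, -1, 0, 0], [0, -2, 2, 0, -1], [-1, 0, 0, 2, 0], [-1, 0, -1, 0, 2]].
The roots have two lengths (squared-length ratio 2:1); the short ones are alpha_{2}. The associated Dynkin diagram is a chain of 5 nodes with a double edge at one end; the terminal node there is the unique short simple root (B_5), so the type is B_5 (the algebra so(11)).

B_5 (so(11))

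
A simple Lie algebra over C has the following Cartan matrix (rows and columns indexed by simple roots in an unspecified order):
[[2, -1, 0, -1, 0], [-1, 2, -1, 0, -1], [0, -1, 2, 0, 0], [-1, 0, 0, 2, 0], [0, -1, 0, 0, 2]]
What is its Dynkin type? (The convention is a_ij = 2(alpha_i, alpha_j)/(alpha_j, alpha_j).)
D_5 (so(10))

The matrix has rank 5 with 2's on the diagonal. Reading the off-diagonal entries as Dynkin edges (a single edge where a_ij = a_ji = -1; a double or triple edge where a_ij * a_ji = 2 or 3), the diagram is a chain of 3 nodes with a fork of two nodes at one end (D_5). One simple-root ordering that puts it in standard form is (alpha_4, alpha_1, alpha_2, alpha_5, alpha_3). So the algebra is type D_5, i.e. so(10).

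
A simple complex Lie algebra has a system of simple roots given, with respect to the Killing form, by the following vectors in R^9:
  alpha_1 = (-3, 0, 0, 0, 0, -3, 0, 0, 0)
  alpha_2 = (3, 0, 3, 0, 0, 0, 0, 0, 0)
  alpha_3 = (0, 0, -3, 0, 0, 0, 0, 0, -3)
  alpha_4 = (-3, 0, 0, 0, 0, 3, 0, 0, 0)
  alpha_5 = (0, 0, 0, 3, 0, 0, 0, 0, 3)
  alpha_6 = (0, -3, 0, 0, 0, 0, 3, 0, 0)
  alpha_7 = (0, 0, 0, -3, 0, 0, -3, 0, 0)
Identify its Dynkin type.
Compute the Cartan integers a_ij = 2(alpha_i, alpha_j)/(alpha_j, alpha_j); the resulting 7x7 Cartan matrix is
[[2, -1, 0, 0, 0, 0, 0], [-1, 2, -1, -1, 0, 0, 0], [0, -1, 2, 0, -1, 0, 0], [0, -1, 0, 2, 0, 0, 0], [0, 0, -1, 0, 2, 0, -1], [0, 0, 0, 0, 0, 2, -1], [0, 0, 0, 0, -1, -1, 2]].
All simple roots have the same length, so the diagram is simply laced. The associated Dynkin diagram is a chain of 5 nodes with a fork of two nodes at one end (D_7), so the type is D_7 (the algebra so(14)).

D_7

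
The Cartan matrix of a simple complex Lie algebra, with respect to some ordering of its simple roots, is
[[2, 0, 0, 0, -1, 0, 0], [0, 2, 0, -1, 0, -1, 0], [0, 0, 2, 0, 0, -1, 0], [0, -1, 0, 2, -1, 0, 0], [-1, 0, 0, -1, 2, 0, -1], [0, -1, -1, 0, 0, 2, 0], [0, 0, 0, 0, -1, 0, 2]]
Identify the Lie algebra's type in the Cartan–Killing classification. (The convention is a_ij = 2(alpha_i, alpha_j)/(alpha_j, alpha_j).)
D_7 (so(14))

The matrix has rank 7 with 2's on the diagonal. Reading the off-diagonal entries as Dynkin edges (a single edge where a_ij = a_ji = -1; a double or triple edge where a_ij * a_ji = 2 or 3), the diagram is a chain of 5 nodes with a fork of two nodes at one end (D_7). One simple-root ordering that puts it in standard form is (alpha_3, alpha_6, alpha_2, alpha_4, alpha_5, alpha_7, alpha_1). So the algebra is type D_7, i.e. so(14).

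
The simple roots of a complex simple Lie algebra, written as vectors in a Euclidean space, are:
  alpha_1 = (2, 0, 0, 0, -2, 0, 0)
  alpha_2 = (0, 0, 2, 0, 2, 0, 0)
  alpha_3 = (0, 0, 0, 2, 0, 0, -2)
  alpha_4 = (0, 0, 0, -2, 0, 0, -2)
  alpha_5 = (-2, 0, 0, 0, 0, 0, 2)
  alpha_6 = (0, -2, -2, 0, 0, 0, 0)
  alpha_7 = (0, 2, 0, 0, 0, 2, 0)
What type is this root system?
D7

Compute the Cartan integers a_ij = 2(alpha_i, alpha_j)/(alpha_j, alpha_j); the resulting 7x7 Cartan matrix is
[[2, -1, 0, 0, -1, 0, 0], [-1, 2, 0, 0, 0, -1, 0], [0, 0, 2, 0, -1, 0, 0], [0, 0, 0, 2, -1, 0, 0], [-1, 0, -1, -1, 2, 0, 0], [0, -1, 0, 0, 0, 2, -1], [0, 0, 0, 0, 0, -1, 2]].
All simple roots have the same length, so the diagram is simply laced. The associated Dynkin diagram is a chain of 5 nodes with a fork of two nodes at one end (D_7), so the type is D_7 (the algebra so(14)).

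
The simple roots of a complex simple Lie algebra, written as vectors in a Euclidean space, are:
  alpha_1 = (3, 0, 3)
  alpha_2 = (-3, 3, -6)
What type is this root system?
Compute the Cartan integers a_ij = 2(alpha_i, alpha_j)/(alpha_j, alpha_j); the resulting 2x2 Cartan matrix is
[[2, -1], [-3, 2]].
The roots have two lengths (squared-length ratio 3:1); the short ones are alpha_{1}. The associated Dynkin diagram is two nodes joined by a triple edge (G_2), so the type is G_2.

type G_2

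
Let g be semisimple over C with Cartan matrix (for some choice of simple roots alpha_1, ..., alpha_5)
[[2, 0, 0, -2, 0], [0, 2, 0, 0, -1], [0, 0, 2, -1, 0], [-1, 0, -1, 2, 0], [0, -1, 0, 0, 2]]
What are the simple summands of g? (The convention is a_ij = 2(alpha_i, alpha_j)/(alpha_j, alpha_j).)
A_2 (sl(3)) + C_3 (sp(6))

The diagram associated to this matrix has two connected components: the simple roots {alpha_2, alpha_5} form a chain of 2 nodes with single edges (A_2), and {alpha_1, alpha_3, alpha_4} form a chain of 3 nodes with a double edge at one end; the terminal node there is the unique long simple root (C_3). A semisimple Lie algebra decomposes uniquely as the direct sum of simple ideals, one per connected component of its Dynkin diagram, so g ≅ A_2 ⊕ C_3 (dimension 8 + 21 = 29).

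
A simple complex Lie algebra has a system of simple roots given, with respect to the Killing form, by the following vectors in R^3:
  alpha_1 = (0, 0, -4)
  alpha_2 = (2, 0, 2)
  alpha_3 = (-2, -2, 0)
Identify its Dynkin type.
Compute the Cartan integers a_ij = 2(alpha_i, alpha_j)/(alpha_j, alpha_j); the resulting 3x3 Cartan matrix is
[[2, -2, 0], [-1, 2, -1], [0, -1, 2]].
The roots have two lengths (squared-length ratio 2:1); the short ones are alpha_{2,3}. The associated Dynkin diagram is a chain of 3 nodes with a double edge at one end; the terminal node there is the unique long simple root (C_3), so the type is C_3 (the algebra sp(6)).

C3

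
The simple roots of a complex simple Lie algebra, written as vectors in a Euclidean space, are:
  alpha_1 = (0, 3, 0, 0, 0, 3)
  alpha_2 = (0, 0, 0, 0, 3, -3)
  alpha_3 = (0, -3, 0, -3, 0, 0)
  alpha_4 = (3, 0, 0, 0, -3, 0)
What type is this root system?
Compute the Cartan integers a_ij = 2(alpha_i, alpha_j)/(alpha_j, alpha_j); the resulting 4x4 Cartan matrix is
[[2, -1, -1, 0], [-1, 2, 0, -1], [-1, 0, 2, 0], [0, -1, 0, 2]].
All simple roots have the same length, so the diagram is simply laced. The associated Dynkin diagram is a chain of 4 nodes with single edges (A_4), so the type is A_4 (the algebra sl(5)).

A_4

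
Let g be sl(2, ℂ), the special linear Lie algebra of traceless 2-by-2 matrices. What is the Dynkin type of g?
A1

This is sl(2), which has dimension 2^2 - 1 = 3 and rank 2 - 1 = 1 (a Cartan subalgebra is the diagonal traceless matrices). In the classification of classical Lie algebras, the special linear algebra sl(n+1) has type A_n; here n = 1, so the Dynkin diagram is a chain of 1 nodes with single edges (A_1). Hence the type is A_1.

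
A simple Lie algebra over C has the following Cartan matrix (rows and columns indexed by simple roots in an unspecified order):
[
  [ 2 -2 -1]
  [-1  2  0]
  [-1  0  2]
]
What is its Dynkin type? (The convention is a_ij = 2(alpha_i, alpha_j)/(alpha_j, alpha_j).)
B3

The matrix has rank 3 with 2's on the diagonal. Reading the off-diagonal entries as Dynkin edges (a single edge where a_ij = a_ji = -1; a double or triple edge where a_ij * a_ji = 2 or 3), the diagram is a chain of 3 nodes with a double edge at one end; the terminal node there is the unique short simple root (B_3). One simple-root ordering that puts it in standard form is (alpha_3, alpha_1, alpha_2). So the algebra is type B_3, i.e. so(7).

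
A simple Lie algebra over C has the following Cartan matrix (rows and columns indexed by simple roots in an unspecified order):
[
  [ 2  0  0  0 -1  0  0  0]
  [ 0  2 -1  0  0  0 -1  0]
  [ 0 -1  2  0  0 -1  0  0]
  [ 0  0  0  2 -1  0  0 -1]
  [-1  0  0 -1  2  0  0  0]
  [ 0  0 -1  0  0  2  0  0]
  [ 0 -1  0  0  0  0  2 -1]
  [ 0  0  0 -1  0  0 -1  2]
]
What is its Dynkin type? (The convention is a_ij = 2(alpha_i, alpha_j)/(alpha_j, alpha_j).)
The matrix has rank 8 with 2's on the diagonal. Reading the off-diagonal entries as Dynkin edges (a single edge where a_ij = a_ji = -1; a double or triple edge where a_ij * a_ji = 2 or 3), the diagram is a chain of 8 nodes with single edges (A_8). One simple-root ordering that puts it in standard form is (alpha_1, alpha_5, alpha_4, alpha_8, alpha_7, alpha_2, alpha_3, alpha_6). So the algebra is type A_8, i.e. sl(9).

type A_8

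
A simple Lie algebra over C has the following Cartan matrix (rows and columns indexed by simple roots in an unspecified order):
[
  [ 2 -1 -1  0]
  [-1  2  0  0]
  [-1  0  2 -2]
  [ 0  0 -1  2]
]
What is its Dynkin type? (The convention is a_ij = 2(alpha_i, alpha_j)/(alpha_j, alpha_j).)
B_4 (so(9))

The matrix has rank 4 with 2's on the diagonal. Reading the off-diagonal entries as Dynkin edges (a single edge where a_ij = a_ji = -1; a double or triple edge where a_ij * a_ji = 2 or 3), the diagram is a chain of 4 nodes with a double edge at one end; the terminal node there is the unique short simple root (B_4). One simple-root ordering that puts it in standard form is (alpha_2, alpha_1, alpha_3, alpha_4). So the algebra is type B_4, i.e. so(9).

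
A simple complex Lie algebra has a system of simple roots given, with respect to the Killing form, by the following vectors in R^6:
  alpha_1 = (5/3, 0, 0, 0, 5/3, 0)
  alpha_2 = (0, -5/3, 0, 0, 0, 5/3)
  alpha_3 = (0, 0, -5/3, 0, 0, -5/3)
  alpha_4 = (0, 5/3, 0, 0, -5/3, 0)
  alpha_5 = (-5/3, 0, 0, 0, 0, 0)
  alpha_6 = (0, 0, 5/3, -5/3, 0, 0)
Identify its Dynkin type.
B_6 (so(13))

Compute the Cartan integers a_ij = 2(alpha_i, alpha_j)/(alpha_j, alpha_j); the resulting 6x6 Cartan matrix is
[[2, 0, 0, -1, -2, 0], [0, 2, -1, -1, 0, 0], [0, -1, 2, 0, 0, -1], [-1, -1, 0, 2, 0, 0], [-1, 0, 0, 0, 2, 0], [0, 0, -1, 0, 0, 2]].
The roots have two lengths (squared-length ratio 2:1); the short ones are alpha_{5}. The associated Dynkin diagram is a chain of 6 nodes with a double edge at one end; the terminal node there is the unique short simple root (B_6), so the type is B_6 (the algebra so(13)).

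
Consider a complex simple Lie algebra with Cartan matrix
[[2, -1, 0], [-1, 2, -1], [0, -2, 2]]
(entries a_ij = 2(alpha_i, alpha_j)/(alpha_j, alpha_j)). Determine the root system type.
The matrix has rank 3 with 2's on the diagonal. Reading the off-diagonal entries as Dynkin edges (a single edge where a_ij = a_ji = -1; a double or triple edge where a_ij * a_ji = 2 or 3), the diagram is a chain of 3 nodes with a double edge at one end; the terminal node there is the unique long simple root (C_3). One simple-root ordering that puts it in standard form is (alpha_1, alpha_2, alpha_3). So the algebra is type C_3, i.e. sp(6).

C3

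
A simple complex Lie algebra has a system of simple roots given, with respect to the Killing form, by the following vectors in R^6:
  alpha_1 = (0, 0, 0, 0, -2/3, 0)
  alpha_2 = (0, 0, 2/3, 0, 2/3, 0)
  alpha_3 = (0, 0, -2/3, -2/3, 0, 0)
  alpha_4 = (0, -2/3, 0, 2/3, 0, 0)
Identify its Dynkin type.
B_4

Compute the Cartan integers a_ij = 2(alpha_i, alpha_j)/(alpha_j, alpha_j); the resulting 4x4 Cartan matrix is
[[2, -1, 0, 0], [-2, 2, -1, 0], [0, -1, 2, -1], [0, 0, -1, 2]].
The roots have two lengths (squared-length ratio 2:1); the short ones are alpha_{1}. The associated Dynkin diagram is a chain of 4 nodes with a double edge at one end; the terminal node there is the unique short simple root (B_4), so the type is B_4 (the algebra so(9)).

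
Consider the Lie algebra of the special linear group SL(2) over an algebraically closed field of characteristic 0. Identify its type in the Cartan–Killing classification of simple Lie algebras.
This is sl(2), which has dimension 2^2 - 1 = 3 and rank 2 - 1 = 1 (a Cartan subalgebra is the diagonal traceless matrices). In the classification of classical Lie algebras, the special linear algebra sl(n+1) has type A_n; here n = 1, so the Dynkin diagram is a chain of 1 nodes with single edges (A_1). Hence the type is A_1.

A_1 (sl(2))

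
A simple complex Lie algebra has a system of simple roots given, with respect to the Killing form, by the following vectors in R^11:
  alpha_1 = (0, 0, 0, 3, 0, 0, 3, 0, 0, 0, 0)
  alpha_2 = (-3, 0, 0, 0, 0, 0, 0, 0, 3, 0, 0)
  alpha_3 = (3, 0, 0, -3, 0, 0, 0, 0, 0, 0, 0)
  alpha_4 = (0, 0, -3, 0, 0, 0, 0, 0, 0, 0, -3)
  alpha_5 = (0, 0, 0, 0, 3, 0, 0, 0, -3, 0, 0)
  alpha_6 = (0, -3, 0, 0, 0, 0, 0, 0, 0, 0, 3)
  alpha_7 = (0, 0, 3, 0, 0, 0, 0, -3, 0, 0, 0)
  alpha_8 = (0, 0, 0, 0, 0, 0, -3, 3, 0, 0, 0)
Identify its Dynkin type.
Compute the Cartan integers a_ij = 2(alpha_i, alpha_j)/(alpha_j, alpha_j); the resulting 8x8 Cartan matrix is
[[2, 0, -1, 0, 0, 0, 0, -1], [0, 2, -1, 0, -1, 0, 0, 0], [-1, -1, 2, 0, 0, 0, 0, 0], [0, 0, 0, 2, 0, -1, -1, 0], [0, -1, 0, 0, 2, 0, 0, 0], [0, 0, 0, -1, 0, 2, 0, 0], [0, 0, 0, -1, 0, 0, 2, -1], [-1, 0, 0, 0, 0, 0, -1, 2]].
All simple roots have the same length, so the diagram is simply laced. The associated Dynkin diagram is a chain of 8 nodes with single edges (A_8), so the type is A_8 (the algebra sl(9)).

A_8 (sl(9))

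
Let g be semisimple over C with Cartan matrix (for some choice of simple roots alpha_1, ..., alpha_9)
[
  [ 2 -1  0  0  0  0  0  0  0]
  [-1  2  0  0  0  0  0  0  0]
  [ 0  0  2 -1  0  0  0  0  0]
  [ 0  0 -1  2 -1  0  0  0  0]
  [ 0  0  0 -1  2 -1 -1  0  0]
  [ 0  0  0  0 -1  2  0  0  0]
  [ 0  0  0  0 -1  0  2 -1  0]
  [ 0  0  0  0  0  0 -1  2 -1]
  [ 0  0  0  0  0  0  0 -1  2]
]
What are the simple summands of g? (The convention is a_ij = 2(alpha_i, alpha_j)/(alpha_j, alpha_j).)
A_2 (sl(3)) ⊕ E_7

The diagram associated to this matrix has two connected components: the simple roots {alpha_1, alpha_2} form a chain of 2 nodes with single edges (A_2), and {alpha_3, alpha_4, alpha_5, alpha_6, alpha_7, alpha_8, alpha_9} form a chain of 6 nodes with one extra node attached to the third node from one end (E_7). A semisimple Lie algebra decomposes uniquely as the direct sum of simple ideals, one per connected component of its Dynkin diagram, so g ≅ A_2 ⊕ E_7 (dimension 8 + 133 = 141).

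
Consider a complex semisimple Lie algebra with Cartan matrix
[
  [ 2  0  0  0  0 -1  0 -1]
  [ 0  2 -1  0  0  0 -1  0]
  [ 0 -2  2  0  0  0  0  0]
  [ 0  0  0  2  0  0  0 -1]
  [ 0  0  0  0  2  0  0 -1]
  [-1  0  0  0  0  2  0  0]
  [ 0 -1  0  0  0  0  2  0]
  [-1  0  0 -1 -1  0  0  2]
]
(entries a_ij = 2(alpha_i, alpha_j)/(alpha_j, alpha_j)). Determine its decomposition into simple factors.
The diagram associated to this matrix has two connected components: the simple roots {alpha_2, alpha_3, alpha_7} form a chain of 3 nodes with a double edge at one end; the terminal node there is the unique long simple root (C_3), and {alpha_1, alpha_4, alpha_5, alpha_6, alpha_8} form a chain of 3 nodes with a fork of two nodes at one end (D_5). A semisimple Lie algebra decomposes uniquely as the direct sum of simple ideals, one per connected component of its Dynkin diagram, so g ≅ C_3 ⊕ D_5 (dimension 21 + 45 = 66).

C_3 (sp(6)) ⊕ D_5 (so(10))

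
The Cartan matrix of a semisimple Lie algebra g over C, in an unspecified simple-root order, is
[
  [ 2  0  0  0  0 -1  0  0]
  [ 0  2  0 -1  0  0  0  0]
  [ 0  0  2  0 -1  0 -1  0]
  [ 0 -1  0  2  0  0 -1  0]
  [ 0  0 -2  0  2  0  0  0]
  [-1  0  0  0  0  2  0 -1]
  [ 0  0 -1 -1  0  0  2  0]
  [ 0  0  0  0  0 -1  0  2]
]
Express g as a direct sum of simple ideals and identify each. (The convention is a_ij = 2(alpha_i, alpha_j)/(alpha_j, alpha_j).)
The diagram associated to this matrix has two connected components: the simple roots {alpha_1, alpha_6, alpha_8} form a chain of 3 nodes with single edges (A_3), and {alpha_2, alpha_3, alpha_4, alpha_5, alpha_7} form a chain of 5 nodes with a double edge at one end; the terminal node there is the unique long simple root (C_5). A semisimple Lie algebra decomposes uniquely as the direct sum of simple ideals, one per connected component of its Dynkin diagram, so g ≅ A_3 ⊕ C_5 (dimension 15 + 55 = 70).

type A_3 + type C_5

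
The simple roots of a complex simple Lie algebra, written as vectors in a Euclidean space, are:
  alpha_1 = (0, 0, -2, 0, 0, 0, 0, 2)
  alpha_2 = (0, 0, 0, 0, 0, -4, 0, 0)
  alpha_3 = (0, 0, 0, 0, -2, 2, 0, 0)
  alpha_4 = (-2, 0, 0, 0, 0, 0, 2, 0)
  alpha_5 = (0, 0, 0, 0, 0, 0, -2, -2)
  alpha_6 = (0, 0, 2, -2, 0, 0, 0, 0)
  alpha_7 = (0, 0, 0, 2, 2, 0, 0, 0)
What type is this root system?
Compute the Cartan integers a_ij = 2(alpha_i, alpha_j)/(alpha_j, alpha_j); the resulting 7x7 Cartan matrix is
[[2, 0, 0, 0, -1, -1, 0], [0, 2, -2, 0, 0, 0, 0], [0, -1, 2, 0, 0, 0, -1], [0, 0, 0, 2, -1, 0, 0], [-1, 0, 0, -1, 2, 0, 0], [-1, 0, 0, 0, 0, 2, -1], [0, 0, -1, 0, 0, -1, 2]].
The roots have two lengths (squared-length ratio 2:1); the short ones are alpha_{1,3,4,5,6,7}. The associated Dynkin diagram is a chain of 7 nodes with a double edge at one end; the terminal node there is the unique long simple root (C_7), so the type is C_7 (the algebra sp(14)).

C_7 (sp(14))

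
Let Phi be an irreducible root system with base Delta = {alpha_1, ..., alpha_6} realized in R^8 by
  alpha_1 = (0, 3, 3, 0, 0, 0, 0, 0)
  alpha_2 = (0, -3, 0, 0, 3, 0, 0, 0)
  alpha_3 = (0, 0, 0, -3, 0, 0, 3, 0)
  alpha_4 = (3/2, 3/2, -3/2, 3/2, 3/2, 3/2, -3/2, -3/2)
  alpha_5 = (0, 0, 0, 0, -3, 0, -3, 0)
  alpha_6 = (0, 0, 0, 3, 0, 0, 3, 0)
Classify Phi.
type E_6

Compute the Cartan integers a_ij = 2(alpha_i, alpha_j)/(alpha_j, alpha_j); the resulting 6x6 Cartan matrix is
[[2, -1, 0, 0, 0, 0], [-1, 2, 0, 0, -1, 0], [0, 0, 2, -1, -1, 0], [0, 0, -1, 2, 0, 0], [0, -1, -1, 0, 2, -1], [0, 0, 0, 0, -1, 2]].
All simple roots have the same length, so the diagram is simply laced. The associated Dynkin diagram is a chain of 5 nodes with one extra node attached to the third node from one end (E_6), so the type is E_6.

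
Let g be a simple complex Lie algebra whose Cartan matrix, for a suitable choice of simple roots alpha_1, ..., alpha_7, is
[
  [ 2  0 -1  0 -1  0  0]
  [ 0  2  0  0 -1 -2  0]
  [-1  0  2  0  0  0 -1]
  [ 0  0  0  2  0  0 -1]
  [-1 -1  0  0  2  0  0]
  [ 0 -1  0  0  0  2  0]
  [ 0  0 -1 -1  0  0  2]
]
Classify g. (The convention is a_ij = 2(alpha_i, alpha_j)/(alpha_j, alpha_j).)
The matrix has rank 7 with 2's on the diagonal. Reading the off-diagonal entries as Dynkin edges (a single edge where a_ij = a_ji = -1; a double or triple edge where a_ij * a_ji = 2 or 3), the diagram is a chain of 7 nodes with a double edge at one end; the terminal node there is the unique short simple root (B_7). One simple-root ordering that puts it in standard form is (alpha_4, alpha_7, alpha_3, alpha_1, alpha_5, alpha_2, alpha_6). So the algebra is type B_7, i.e. so(15).

B_7 (so(15))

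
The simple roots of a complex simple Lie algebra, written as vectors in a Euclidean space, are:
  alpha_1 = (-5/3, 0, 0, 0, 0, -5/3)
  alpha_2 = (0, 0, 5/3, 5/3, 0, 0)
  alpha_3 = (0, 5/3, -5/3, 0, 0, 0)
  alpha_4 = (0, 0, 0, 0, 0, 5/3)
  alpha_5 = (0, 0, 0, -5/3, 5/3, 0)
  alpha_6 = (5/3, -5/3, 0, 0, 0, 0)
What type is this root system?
B_6

Compute the Cartan integers a_ij = 2(alpha_i, alpha_j)/(alpha_j, alpha_j); the resulting 6x6 Cartan matrix is
[[2, 0, 0, -2, 0, -1], [0, 2, -1, 0, -1, 0], [0, -1, 2, 0, 0, -1], [-1, 0, 0, 2, 0, 0], [0, -1, 0, 0, 2, 0], [-1, 0, -1, 0, 0, 2]].
The roots have two lengths (squared-length ratio 2:1); the short ones are alpha_{4}. The associated Dynkin diagram is a chain of 6 nodes with a double edge at one end; the terminal node there is the unique short simple root (B_6), so the type is B_6 (the algebra so(13)).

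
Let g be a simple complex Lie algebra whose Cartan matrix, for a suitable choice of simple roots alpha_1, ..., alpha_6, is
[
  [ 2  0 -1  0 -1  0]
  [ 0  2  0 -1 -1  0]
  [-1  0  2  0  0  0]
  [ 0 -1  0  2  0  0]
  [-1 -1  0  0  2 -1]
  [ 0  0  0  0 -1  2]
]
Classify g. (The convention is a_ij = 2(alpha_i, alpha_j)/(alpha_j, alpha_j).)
type E_6

The matrix has rank 6 with 2's on the diagonal. Reading the off-diagonal entries as Dynkin edges (a single edge where a_ij = a_ji = -1; a double or triple edge where a_ij * a_ji = 2 or 3), the diagram is a chain of 5 nodes with one extra node attached to the third node from one end (E_6). One simple-root ordering that puts it in standard form is (alpha_3, alpha_6, alpha_1, alpha_5, alpha_2, alpha_4). So the algebra is type E_6.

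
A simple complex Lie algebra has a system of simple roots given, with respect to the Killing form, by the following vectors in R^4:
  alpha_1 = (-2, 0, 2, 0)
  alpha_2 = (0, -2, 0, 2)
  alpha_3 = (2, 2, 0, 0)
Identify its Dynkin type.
type A_3

Compute the Cartan integers a_ij = 2(alpha_i, alpha_j)/(alpha_j, alpha_j); the resulting 3x3 Cartan matrix is
[[2, 0, -1], [0, 2, -1], [-1, -1, 2]].
All simple roots have the same length, so the diagram is simply laced. The associated Dynkin diagram is a chain of 3 nodes with single edges (A_3), so the type is A_3 (the algebra sl(4)).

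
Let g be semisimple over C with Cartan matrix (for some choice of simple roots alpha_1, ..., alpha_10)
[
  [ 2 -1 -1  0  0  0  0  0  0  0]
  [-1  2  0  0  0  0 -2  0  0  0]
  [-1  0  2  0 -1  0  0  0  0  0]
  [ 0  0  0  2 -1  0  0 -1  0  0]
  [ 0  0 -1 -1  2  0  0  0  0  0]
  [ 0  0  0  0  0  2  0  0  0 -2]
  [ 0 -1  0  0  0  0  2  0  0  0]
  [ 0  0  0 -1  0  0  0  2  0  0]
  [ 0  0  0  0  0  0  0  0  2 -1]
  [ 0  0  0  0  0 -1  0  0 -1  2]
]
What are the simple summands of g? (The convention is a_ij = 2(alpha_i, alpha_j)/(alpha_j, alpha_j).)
The diagram associated to this matrix has two connected components: the simple roots {alpha_1, alpha_2, alpha_3, alpha_4, alpha_5, alpha_7, alpha_8} form a chain of 7 nodes with a double edge at one end; the terminal node there is the unique short simple root (B_7), and {alpha_6, alpha_9, alpha_10} form a chain of 3 nodes with a double edge at one end; the terminal node there is the unique long simple root (C_3). A semisimple Lie algebra decomposes uniquely as the direct sum of simple ideals, one per connected component of its Dynkin diagram, so g ≅ B_7 ⊕ C_3 (dimension 105 + 21 = 126).

B_7 (so(15)) ⊕ C_3 (sp(6))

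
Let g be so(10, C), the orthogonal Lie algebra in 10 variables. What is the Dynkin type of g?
This is so(10) with 10 even, which has dimension 10(10-1)/2 = 45 and rank 10/2 = 5. In the classification of classical Lie algebras, the orthogonal algebra so(2n) in an even number of variables has type D_n; here n = 5, so the Dynkin diagram is a chain of 3 nodes with a fork of two nodes at one end (D_5). Hence the type is D_5.

D_5 (so(10))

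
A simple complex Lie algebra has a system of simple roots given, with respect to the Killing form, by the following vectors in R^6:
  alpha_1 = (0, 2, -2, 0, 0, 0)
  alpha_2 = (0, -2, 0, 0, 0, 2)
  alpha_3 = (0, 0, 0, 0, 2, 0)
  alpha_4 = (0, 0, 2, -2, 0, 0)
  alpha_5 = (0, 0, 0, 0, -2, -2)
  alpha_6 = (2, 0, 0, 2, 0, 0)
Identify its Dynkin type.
type B_6

Compute the Cartan integers a_ij = 2(alpha_i, alpha_j)/(alpha_j, alpha_j); the resulting 6x6 Cartan matrix is
[[2, -1, 0, -1, 0, 0], [-1, 2, 0, 0, -1, 0], [0, 0, 2, 0, -1, 0], [-1, 0, 0, 2, 0, -1], [0, -1, -2, 0, 2, 0], [0, 0, 0, -1, 0, 2]].
The roots have two lengths (squared-length ratio 2:1); the short ones are alpha_{3}. The associated Dynkin diagram is a chain of 6 nodes with a double edge at one end; the terminal node there is the unique short simple root (B_6), so the type is B_6 (the algebra so(13)).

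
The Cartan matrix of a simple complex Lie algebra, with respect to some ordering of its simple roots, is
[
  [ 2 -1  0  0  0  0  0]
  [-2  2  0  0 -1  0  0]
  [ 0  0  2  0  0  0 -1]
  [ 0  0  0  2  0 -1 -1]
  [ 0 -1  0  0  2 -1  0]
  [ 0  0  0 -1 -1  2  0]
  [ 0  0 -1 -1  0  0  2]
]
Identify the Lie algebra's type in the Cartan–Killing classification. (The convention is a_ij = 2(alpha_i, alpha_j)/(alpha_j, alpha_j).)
B7

The matrix has rank 7 with 2's on the diagonal. Reading the off-diagonal entries as Dynkin edges (a single edge where a_ij = a_ji = -1; a double or triple edge where a_ij * a_ji = 2 or 3), the diagram is a chain of 7 nodes with a double edge at one end; the terminal node there is the unique short simple root (B_7). One simple-root ordering that puts it in standard form is (alpha_3, alpha_7, alpha_4, alpha_6, alpha_5, alpha_2, alpha_1). So the algebra is type B_7, i.e. so(15).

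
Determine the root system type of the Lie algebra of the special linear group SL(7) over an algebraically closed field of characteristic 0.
type A_6

This is sl(7), which has dimension 7^2 - 1 = 48 and rank 7 - 1 = 6 (a Cartan subalgebra is the diagonal traceless matrices). In the classification of classical Lie algebras, the special linear algebra sl(n+1) has type A_n; here n = 6, so the Dynkin diagram is a chain of 6 nodes with single edges (A_6). Hence the type is A_6.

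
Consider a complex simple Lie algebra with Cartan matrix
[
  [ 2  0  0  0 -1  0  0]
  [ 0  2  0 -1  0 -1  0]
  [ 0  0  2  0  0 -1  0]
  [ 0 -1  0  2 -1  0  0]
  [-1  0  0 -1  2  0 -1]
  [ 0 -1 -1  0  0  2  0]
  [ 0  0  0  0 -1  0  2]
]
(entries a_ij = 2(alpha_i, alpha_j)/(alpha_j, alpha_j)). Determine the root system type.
D_7 (so(14))

The matrix has rank 7 with 2's on the diagonal. Reading the off-diagonal entries as Dynkin edges (a single edge where a_ij = a_ji = -1; a double or triple edge where a_ij * a_ji = 2 or 3), the diagram is a chain of 5 nodes with a fork of two nodes at one end (D_7). One simple-root ordering that puts it in standard form is (alpha_3, alpha_6, alpha_2, alpha_4, alpha_5, alpha_1, alpha_7). So the algebra is type D_7, i.e. so(14).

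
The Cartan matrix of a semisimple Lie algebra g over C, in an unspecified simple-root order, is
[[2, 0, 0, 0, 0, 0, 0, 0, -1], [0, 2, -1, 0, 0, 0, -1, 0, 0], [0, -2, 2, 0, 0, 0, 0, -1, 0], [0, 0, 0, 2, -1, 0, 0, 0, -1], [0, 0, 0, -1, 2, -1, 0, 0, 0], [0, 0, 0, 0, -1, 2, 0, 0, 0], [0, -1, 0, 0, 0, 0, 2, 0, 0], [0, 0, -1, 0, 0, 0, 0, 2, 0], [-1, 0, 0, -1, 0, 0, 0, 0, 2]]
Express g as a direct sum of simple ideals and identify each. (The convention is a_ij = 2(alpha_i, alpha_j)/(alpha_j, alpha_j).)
type A_5 + type F_4

The diagram associated to this matrix has two connected components: the simple roots {alpha_1, alpha_4, alpha_5, alpha_6, alpha_9} form a chain of 5 nodes with single edges (A_5), and {alpha_2, alpha_3, alpha_7, alpha_8} form a chain of 4 nodes with a double edge between the middle two (F_4). A semisimple Lie algebra decomposes uniquely as the direct sum of simple ideals, one per connected component of its Dynkin diagram, so g ≅ A_5 ⊕ F_4 (dimension 35 + 52 = 87).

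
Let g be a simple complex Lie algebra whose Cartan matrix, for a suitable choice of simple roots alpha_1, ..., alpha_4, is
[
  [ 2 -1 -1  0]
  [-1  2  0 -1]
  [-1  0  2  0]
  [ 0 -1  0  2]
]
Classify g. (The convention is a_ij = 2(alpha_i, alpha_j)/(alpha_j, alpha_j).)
A4

The matrix has rank 4 with 2's on the diagonal. Reading the off-diagonal entries as Dynkin edges (a single edge where a_ij = a_ji = -1; a double or triple edge where a_ij * a_ji = 2 or 3), the diagram is a chain of 4 nodes with single edges (A_4). One simple-root ordering that puts it in standard form is (alpha_3, alpha_1, alpha_2, alpha_4). So the algebra is type A_4, i.e. sl(5).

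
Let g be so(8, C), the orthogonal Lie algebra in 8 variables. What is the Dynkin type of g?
This is so(8) with 8 even, which has dimension 8(8-1)/2 = 28 and rank 8/2 = 4. In the classification of classical Lie algebras, the orthogonal algebra so(2n) in an even number of variables has type D_n; here n = 4, so the Dynkin diagram is a chain of 2 nodes with a fork of two nodes at one end (D_4). Hence the type is D_4.

D_4 (so(8))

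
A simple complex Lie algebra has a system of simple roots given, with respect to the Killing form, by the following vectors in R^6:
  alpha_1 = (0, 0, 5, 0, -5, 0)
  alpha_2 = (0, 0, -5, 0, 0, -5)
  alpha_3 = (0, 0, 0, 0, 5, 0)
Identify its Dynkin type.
Compute the Cartan integers a_ij = 2(alpha_i, alpha_j)/(alpha_j, alpha_j); the resulting 3x3 Cartan matrix is
[[2, -1, -2], [-1, 2, 0], [-1, 0, 2]].
The roots have two lengths (squared-length ratio 2:1); the short ones are alpha_{3}. The associated Dynkin diagram is a chain of 3 nodes with a double edge at one end; the terminal node there is the unique short simple root (B_3), so the type is B_3 (the algebra so(7)).

B_3 (so(7))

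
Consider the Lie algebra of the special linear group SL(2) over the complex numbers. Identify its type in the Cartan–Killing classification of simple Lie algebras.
This is sl(2), which has dimension 2^2 - 1 = 3 and rank 2 - 1 = 1 (a Cartan subalgebra is the diagonal traceless matrices). In the classification of classical Lie algebras, the special linear algebra sl(n+1) has type A_n; here n = 1, so the Dynkin diagram is a chain of 1 nodes with single edges (A_1). Hence the type is A_1.

A_1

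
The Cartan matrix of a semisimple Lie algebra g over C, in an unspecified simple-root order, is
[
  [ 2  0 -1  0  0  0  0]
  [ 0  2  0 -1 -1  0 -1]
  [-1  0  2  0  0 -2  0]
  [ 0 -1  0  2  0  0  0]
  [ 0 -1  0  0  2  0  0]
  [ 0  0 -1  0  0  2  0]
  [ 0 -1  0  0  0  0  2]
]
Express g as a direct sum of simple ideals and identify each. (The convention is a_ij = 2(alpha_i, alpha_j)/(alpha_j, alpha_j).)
The diagram associated to this matrix has two connected components: the simple roots {alpha_1, alpha_3, alpha_6} form a chain of 3 nodes with a double edge at one end; the terminal node there is the unique short simple root (B_3), and {alpha_2, alpha_4, alpha_5, alpha_7} form a chain of 2 nodes with a fork of two nodes at one end (D_4). A semisimple Lie algebra decomposes uniquely as the direct sum of simple ideals, one per connected component of its Dynkin diagram, so g ≅ B_3 ⊕ D_4 (dimension 21 + 28 = 49).

type B_3 + type D_4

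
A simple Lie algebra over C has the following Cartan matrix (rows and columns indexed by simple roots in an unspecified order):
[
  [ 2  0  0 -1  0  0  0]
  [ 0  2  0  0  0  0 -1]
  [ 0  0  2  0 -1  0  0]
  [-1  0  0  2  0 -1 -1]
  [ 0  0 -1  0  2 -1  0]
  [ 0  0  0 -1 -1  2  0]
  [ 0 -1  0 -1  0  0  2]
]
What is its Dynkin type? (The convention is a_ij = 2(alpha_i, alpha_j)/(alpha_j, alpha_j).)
E_7

The matrix has rank 7 with 2's on the diagonal. Reading the off-diagonal entries as Dynkin edges (a single edge where a_ij = a_ji = -1; a double or triple edge where a_ij * a_ji = 2 or 3), the diagram is a chain of 6 nodes with one extra node attached to the third node from one end (E_7). One simple-root ordering that puts it in standard form is (alpha_2, alpha_1, alpha_7, alpha_4, alpha_6, alpha_5, alpha_3). So the algebra is type E_7.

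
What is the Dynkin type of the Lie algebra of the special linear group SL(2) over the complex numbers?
A_1

This is sl(2), which has dimension 2^2 - 1 = 3 and rank 2 - 1 = 1 (a Cartan subalgebra is the diagonal traceless matrices). In the classification of classical Lie algebras, the special linear algebra sl(n+1) has type A_n; here n = 1, so the Dynkin diagram is a chain of 1 nodes with single edges (A_1). Hence the type is A_1.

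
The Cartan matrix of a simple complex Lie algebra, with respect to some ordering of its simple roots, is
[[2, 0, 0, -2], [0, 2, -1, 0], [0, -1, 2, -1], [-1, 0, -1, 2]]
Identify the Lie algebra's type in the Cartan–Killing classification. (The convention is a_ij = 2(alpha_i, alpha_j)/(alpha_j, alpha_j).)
The matrix has rank 4 with 2's on the diagonal. Reading the off-diagonal entries as Dynkin edges (a single edge where a_ij = a_ji = -1; a double or triple edge where a_ij * a_ji = 2 or 3), the diagram is a chain of 4 nodes with a double edge at one end; the terminal node there is the unique long simple root (C_4). One simple-root ordering that puts it in standard form is (alpha_2, alpha_3, alpha_4, alpha_1). So the algebra is type C_4, i.e. sp(8).

C4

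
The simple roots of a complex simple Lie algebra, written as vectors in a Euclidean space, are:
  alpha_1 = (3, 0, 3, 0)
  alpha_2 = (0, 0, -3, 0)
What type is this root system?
B_2 (so(5))

Compute the Cartan integers a_ij = 2(alpha_i, alpha_j)/(alpha_j, alpha_j); the resulting 2x2 Cartan matrix is
[[2, -2], [-1, 2]].
The roots have two lengths (squared-length ratio 2:1); the short ones are alpha_{2}. The associated Dynkin diagram is a chain of 2 nodes with a double edge at one end; the terminal node there is the unique short simple root (B_2), so the type is B_2 (the algebra so(5)).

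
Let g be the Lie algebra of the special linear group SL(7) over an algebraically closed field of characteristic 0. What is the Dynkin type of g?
A6

This is sl(7), which has dimension 7^2 - 1 = 48 and rank 7 - 1 = 6 (a Cartan subalgebra is the diagonal traceless matrices). In the classification of classical Lie algebras, the special linear algebra sl(n+1) has type A_n; here n = 6, so the Dynkin diagram is a chain of 6 nodes with single edges (A_6). Hence the type is A_6.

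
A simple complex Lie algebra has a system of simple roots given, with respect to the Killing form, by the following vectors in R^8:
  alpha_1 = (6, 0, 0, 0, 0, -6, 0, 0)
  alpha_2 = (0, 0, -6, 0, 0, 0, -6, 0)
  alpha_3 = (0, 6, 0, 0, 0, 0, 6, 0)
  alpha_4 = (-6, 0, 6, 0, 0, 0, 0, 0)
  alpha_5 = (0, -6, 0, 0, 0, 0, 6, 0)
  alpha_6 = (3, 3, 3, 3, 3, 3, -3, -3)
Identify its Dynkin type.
Compute the Cartan integers a_ij = 2(alpha_i, alpha_j)/(alpha_j, alpha_j); the resulting 6x6 Cartan matrix is
[[2, 0, 0, -1, 0, 0], [0, 2, -1, -1, -1, 0], [0, -1, 2, 0, 0, 0], [-1, -1, 0, 2, 0, 0], [0, -1, 0, 0, 2, -1], [0, 0, 0, 0, -1, 2]].
All simple roots have the same length, so the diagram is simply laced. The associated Dynkin diagram is a chain of 5 nodes with one extra node attached to the third node from one end (E_6), so the type is E_6.

E_6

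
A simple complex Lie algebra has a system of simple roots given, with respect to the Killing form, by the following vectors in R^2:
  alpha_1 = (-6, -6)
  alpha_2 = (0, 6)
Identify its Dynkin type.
B_2 (so(5))

Compute the Cartan integers a_ij = 2(alpha_i, alpha_j)/(alpha_j, alpha_j); the resulting 2x2 Cartan matrix is
[[2, -2], [-1, 2]].
The roots have two lengths (squared-length ratio 2:1); the short ones are alpha_{2}. The associated Dynkin diagram is a chain of 2 nodes with a double edge at one end; the terminal node there is the unique short simple root (B_2), so the type is B_2 (the algebra so(5)).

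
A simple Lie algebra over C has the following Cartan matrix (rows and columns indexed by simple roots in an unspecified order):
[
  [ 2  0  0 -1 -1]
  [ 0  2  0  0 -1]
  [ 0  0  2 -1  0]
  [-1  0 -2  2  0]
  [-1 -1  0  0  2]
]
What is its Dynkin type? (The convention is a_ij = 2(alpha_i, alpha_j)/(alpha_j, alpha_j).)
B_5

The matrix has rank 5 with 2's on the diagonal. Reading the off-diagonal entries as Dynkin edges (a single edge where a_ij = a_ji = -1; a double or triple edge where a_ij * a_ji = 2 or 3), the diagram is a chain of 5 nodes with a double edge at one end; the terminal node there is the unique short simple root (B_5). One simple-root ordering that puts it in standard form is (alpha_2, alpha_5, alpha_1, alpha_4, alpha_3). So the algebra is type B_5, i.e. so(11).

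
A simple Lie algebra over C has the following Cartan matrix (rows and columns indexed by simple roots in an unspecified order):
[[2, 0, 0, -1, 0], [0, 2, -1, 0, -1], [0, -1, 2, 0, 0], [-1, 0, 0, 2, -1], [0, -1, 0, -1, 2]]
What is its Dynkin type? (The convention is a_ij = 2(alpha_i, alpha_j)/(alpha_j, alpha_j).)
A_5 (sl(6))

The matrix has rank 5 with 2's on the diagonal. Reading the off-diagonal entries as Dynkin edges (a single edge where a_ij = a_ji = -1; a double or triple edge where a_ij * a_ji = 2 or 3), the diagram is a chain of 5 nodes with single edges (A_5). One simple-root ordering that puts it in standard form is (alpha_1, alpha_4, alpha_5, alpha_2, alpha_3). So the algebra is type A_5, i.e. sl(6).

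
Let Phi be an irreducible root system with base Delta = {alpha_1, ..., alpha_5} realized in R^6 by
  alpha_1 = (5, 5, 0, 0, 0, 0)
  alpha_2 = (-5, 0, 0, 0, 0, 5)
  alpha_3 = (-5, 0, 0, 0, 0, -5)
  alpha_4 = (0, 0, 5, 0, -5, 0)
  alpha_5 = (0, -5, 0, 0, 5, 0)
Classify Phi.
D_5 (so(10))

Compute the Cartan integers a_ij = 2(alpha_i, alpha_j)/(alpha_j, alpha_j); the resulting 5x5 Cartan matrix is
[[2, -1, -1, 0, -1], [-1, 2, 0, 0, 0], [-1, 0, 2, 0, 0], [0, 0, 0, 2, -1], [-1, 0, 0, -1, 2]].
All simple roots have the same length, so the diagram is simply laced. The associated Dynkin diagram is a chain of 3 nodes with a fork of two nodes at one end (D_5), so the type is D_5 (the algebra so(10)).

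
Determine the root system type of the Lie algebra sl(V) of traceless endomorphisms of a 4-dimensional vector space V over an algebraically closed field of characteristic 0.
This is sl(4), which has dimension 4^2 - 1 = 15 and rank 4 - 1 = 3 (a Cartan subalgebra is the diagonal traceless matrices). In the classification of classical Lie algebras, the special linear algebra sl(n+1) has type A_n; here n = 3, so the Dynkin diagram is a chain of 3 nodes with single edges (A_3). Hence the type is A_3.

type A_3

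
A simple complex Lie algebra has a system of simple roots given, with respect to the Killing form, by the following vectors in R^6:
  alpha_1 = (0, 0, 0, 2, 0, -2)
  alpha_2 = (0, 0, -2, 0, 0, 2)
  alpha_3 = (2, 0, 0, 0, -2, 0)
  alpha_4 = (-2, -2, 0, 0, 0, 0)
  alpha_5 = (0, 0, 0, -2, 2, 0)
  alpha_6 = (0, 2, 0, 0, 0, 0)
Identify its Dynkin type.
Compute the Cartan integers a_ij = 2(alpha_i, alpha_j)/(alpha_j, alpha_j); the resulting 6x6 Cartan matrix is
[[2, -1, 0, 0, -1, 0], [-1, 2, 0, 0, 0, 0], [0, 0, 2, -1, -1, 0], [0, 0, -1, 2, 0, -2], [-1, 0, -1, 0, 2, 0], [0, 0, 0, -1, 0, 2]].
The roots have two lengths (squared-length ratio 2:1); the short ones are alpha_{6}. The associated Dynkin diagram is a chain of 6 nodes with a double edge at one end; the terminal node there is the unique short simple root (B_6), so the type is B_6 (the algebra so(13)).

B_6 (so(13))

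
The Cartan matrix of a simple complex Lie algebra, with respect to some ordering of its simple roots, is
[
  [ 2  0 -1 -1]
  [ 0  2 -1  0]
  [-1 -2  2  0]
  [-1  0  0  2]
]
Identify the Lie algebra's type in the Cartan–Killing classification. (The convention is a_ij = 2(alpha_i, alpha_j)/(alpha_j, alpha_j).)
type B_4

The matrix has rank 4 with 2's on the diagonal. Reading the off-diagonal entries as Dynkin edges (a single edge where a_ij = a_ji = -1; a double or triple edge where a_ij * a_ji = 2 or 3), the diagram is a chain of 4 nodes with a double edge at one end; the terminal node there is the unique short simple root (B_4). One simple-root ordering that puts it in standard form is (alpha_4, alpha_1, alpha_3, alpha_2). So the algebra is type B_4, i.e. so(9).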